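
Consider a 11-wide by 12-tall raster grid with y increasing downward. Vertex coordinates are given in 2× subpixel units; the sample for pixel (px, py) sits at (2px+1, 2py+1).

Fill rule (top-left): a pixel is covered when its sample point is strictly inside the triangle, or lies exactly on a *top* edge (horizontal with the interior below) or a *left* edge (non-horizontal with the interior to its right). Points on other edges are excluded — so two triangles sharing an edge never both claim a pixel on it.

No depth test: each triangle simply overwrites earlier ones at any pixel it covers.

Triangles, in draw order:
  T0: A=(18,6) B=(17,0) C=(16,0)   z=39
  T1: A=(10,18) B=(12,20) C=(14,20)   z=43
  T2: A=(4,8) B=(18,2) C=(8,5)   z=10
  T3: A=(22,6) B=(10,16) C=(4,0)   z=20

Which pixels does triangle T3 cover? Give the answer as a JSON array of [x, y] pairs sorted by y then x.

T0:
  2·area = 6  (B↔C swapped to make it positive)
  edge (18, 6)→(16, 0): d=(-2,-6) top-left  bias=+0
  edge (16, 0)→(17, 0): d=(1,0) top-left  bias=+0
  edge (17, 0)→(18, 6): d=(1,6) right/bottom  bias=-1
    (8,0)@(17, 1): e=[4,1,1] → X
    (9,0)@(19, 1): e=[16,1,-11] → .
    (8,1)@(17, 3): e=[0,3,3] → X  [on edge]
    (9,1)@(19, 3): e=[12,3,-9] → .
    (8,2)@(17, 5): e=[-4,5,5] → .
    (9,4)@(19, 9): e=[0,9,-3] → .  [on edge]
    (10,7)@(21, 15): e=[0,15,-9] → .  [on edge]
  covered (2 px):
    . . . . . . . . X . .
    . . . . . . . . X . .
    . . . . . . . . . . .
    . . . . . . . . . . .
    . . . . . . . . . . .
    . . . . . . . . . . .
    . . . . . . . . . . .
    . . . . . . . . . . .
    . . . . . . . . . . .
    . . . . . . . . . . .
    . . . . . . . . . . .
    . . . . . . . . . . .
T1:
  2·area = 4  (B↔C swapped to make it positive)
  edge (10, 18)→(14, 20): d=(4,2) right/bottom  bias=-1
  edge (14, 20)→(12, 20): d=(-2,0) right/bottom  bias=-1
  edge (12, 20)→(10, 18): d=(-2,-2) top-left  bias=+0
    (0,4)@(1, 9): e=[-18,22,0] → .  [on edge]
    (1,5)@(3, 11): e=[-14,18,0] → .  [on edge]
    (2,6)@(5, 13): e=[-10,14,0] → .  [on edge]
    (3,7)@(7, 15): e=[-6,10,0] → .  [on edge]
    (4,8)@(9, 17): e=[-2,6,0] → .  [on edge]
    (5,9)@(11, 19): e=[2,2,0] → X  [on edge]
    (6,9)@(13, 19): e=[-2,2,4] → .
    (5,10)@(11, 21): e=[10,-2,-4] → .
    (6,10)@(13, 21): e=[6,-2,0] → .  [on edge]
    (7,11)@(15, 23): e=[10,-6,0] → .  [on edge]
  covered (1 px):
    . . . . . . . . . . .
    . . . . . . . . . . .
    . . . . . . . . . . .
    . . . . . . . . . . .
    . . . . . . . . . . .
    . . . . . . . . . . .
    . . . . . . . . . . .
    . . . . . . . . . . .
    . . . . . . . . . . .
    . . . . . X . . . . .
    . . . . . . . . . . .
    . . . . . . . . . . .
T2:
  2·area = 18  (B↔C swapped to make it positive)
  edge (4, 8)→(8, 5): d=(4,-3) top-left  bias=+0
  edge (8, 5)→(18, 2): d=(10,-3) top-left  bias=+0
  edge (18, 2)→(4, 8): d=(-14,6) right/bottom  bias=-1
    (7,1)@(15, 3): e=[13,1,4] → X
    (8,1)@(17, 3): e=[19,7,-8] → .
    (4,2)@(9, 5): e=[3,3,12] → X
    (5,2)@(11, 5): e=[9,9,0] → .  [on edge]
    (7,2)@(15, 5): e=[21,21,-24] → .
    (4,3)@(9, 7): e=[11,23,-16] → .
  covered (2 px):
    . . . . . . . . . . .
    . . . . . . . X . . .
    . . . . X . . . . . .
    . . . . . . . . . . .
    . . . . . . . . . . .
    . . . . . . . . . . .
    . . . . . . . . . . .
    . . . . . . . . . . .
    . . . . . . . . . . .
    . . . . . . . . . . .
    . . . . . . . . . . .
    . . . . . . . . . . .
T3:
  2·area = 252
  edge (22, 6)→(10, 16): d=(-12,10) right/bottom  bias=-1
  edge (10, 16)→(4, 0): d=(-6,-16) top-left  bias=+0
  edge (4, 0)→(22, 6): d=(18,6) right/bottom  bias=-1
    (2,0)@(5, 1): e=[230,10,12] → X
    (3,0)@(7, 1): e=[210,42,0] → .  [on edge]
    (2,1)@(5, 3): e=[206,-2,48] → .
    (3,1)@(7, 3): e=[186,30,36] → X
    (4,1)@(9, 3): e=[166,62,24] → X
    (5,1)@(11, 3): e=[146,94,12] → X
    (6,1)@(13, 3): e=[126,126,0] → .  [on edge]
    (3,2)@(7, 5): e=[162,18,72] → X
    (6,2)@(13, 5): e=[102,114,36] → X
    (7,2)@(15, 5): e=[82,146,24] → X
    (8,2)@(17, 5): e=[62,178,12] → X
    (9,2)@(19, 5): e=[42,210,0] → .  [on edge]
  covered (30 px):
    . . X . . . . . . . .
    . . . X X X . . . . .
    . . . X X X X X X . .
    . . . X X X X X X X .
    . . . . X X X X X . .
    . . . . X X X X . . .
    . . . . X X X . . . .
    . . . . . X . . . . .
    . . . . . . . . . . .
    . . . . . . . . . . .
    . . . . . . . . . . .
    . . . . . . . . . . .

Result: [[2,0],[3,1],[4,1],[5,1],[3,2],[4,2],[5,2],[6,2],[7,2],[8,2],[3,3],[4,3],[5,3],[6,3],[7,3],[8,3],[9,3],[4,4],[5,4],[6,4],[7,4],[8,4],[4,5],[5,5],[6,5],[7,5],[4,6],[5,6],[6,6],[5,7]]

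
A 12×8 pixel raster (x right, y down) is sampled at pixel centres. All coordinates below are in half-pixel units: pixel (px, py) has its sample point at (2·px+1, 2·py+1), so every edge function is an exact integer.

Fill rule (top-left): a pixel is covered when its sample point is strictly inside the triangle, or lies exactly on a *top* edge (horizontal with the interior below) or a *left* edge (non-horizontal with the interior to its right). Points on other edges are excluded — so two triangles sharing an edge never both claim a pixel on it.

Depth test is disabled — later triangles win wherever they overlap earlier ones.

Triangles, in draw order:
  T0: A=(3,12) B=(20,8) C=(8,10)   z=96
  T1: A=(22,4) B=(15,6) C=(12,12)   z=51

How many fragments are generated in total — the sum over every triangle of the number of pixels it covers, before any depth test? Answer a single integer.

T0:
  2·area = 14  (B↔C swapped to make it positive)
  edge (3, 12)→(8, 10): d=(5,-2) top-left  bias=+0
  edge (8, 10)→(20, 8): d=(12,-2) top-left  bias=+0
  edge (20, 8)→(3, 12): d=(-17,4) right/bottom  bias=-1
    (7,4)@(15, 9): e=[9,2,3] → X
    (8,4)@(17, 9): e=[13,6,-5] → .
    (3,5)@(7, 11): e=[3,10,1] → X
    (4,5)@(9, 11): e=[7,14,-7] → .
    (7,5)@(15, 11): e=[19,26,-31] → .
    (3,6)@(7, 13): e=[13,34,-33] → .
  covered (2 px):
    . . . . . . . . . . . .
    . . . . . . . . . . . .
    . . . . . . . . . . . .
    . . . . . . . . . . . .
    . . . . . . . X . . . .
    . . . X . . . . . . . .
    . . . . . . . . . . . .
    . . . . . . . . . . . .
T1:
  2·area = 36  (B↔C swapped to make it positive)
  edge (22, 4)→(12, 12): d=(-10,8) right/bottom  bias=-1
  edge (12, 12)→(15, 6): d=(3,-6) top-left  bias=+0
  edge (15, 6)→(22, 4): d=(7,-2) top-left  bias=+0
    (9,2)@(19, 5): e=[14,21,1] → X
    (10,2)@(21, 5): e=[-2,33,5] → .
    (7,3)@(15, 7): e=[26,3,7] → X
    (8,3)@(17, 7): e=[10,15,11] → X
    (9,3)@(19, 7): e=[-6,27,15] → .
    (7,4)@(15, 9): e=[6,9,21] → X
    (8,4)@(17, 9): e=[-10,21,25] → .
    (6,5)@(13, 11): e=[2,3,31] → X
    (7,5)@(15, 11): e=[-14,15,35] → .
    (6,6)@(13, 13): e=[-18,9,45] → .
  covered (5 px):
    . . . . . . . . . . . .
    . . . . . . . . . . . .
    . . . . . . . . . X . .
    . . . . . . . X X . . .
    . . . . . . . X . . . .
    . . . . . . X . . . . .
    . . . . . . . . . . . .
    . . . . . . . . . . . .

Final: 7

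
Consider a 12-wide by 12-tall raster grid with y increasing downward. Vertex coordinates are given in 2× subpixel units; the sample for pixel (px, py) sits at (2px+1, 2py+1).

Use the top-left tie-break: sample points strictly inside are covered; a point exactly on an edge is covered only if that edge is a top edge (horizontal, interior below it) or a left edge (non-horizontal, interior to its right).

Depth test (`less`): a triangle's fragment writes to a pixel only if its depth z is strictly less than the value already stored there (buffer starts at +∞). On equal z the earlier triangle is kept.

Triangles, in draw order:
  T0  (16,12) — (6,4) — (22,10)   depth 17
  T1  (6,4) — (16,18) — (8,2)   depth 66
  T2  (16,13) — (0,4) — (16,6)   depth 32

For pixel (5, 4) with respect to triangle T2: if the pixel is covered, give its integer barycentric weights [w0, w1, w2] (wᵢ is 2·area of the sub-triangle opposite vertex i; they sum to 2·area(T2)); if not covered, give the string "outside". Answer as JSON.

T0:
  2·area = 68
  edge (16, 12)→(6, 4): d=(-10,-8) top-left  bias=+0
  edge (6, 4)→(22, 10): d=(16,6) right/bottom  bias=-1
  edge (22, 10)→(16, 12): d=(-6,2) right/bottom  bias=-1
    (5,3)@(11, 7): e=[10,18,40] → X
    (6,3)@(13, 7): e=[26,6,36] → X
    (7,3)@(15, 7): e=[42,-6,32] → .
    (5,4)@(11, 9): e=[-10,50,28] → .
    (6,4)@(13, 9): e=[6,38,24] → X
    (7,4)@(15, 9): e=[22,26,20] → X
    (8,4)@(17, 9): e=[38,14,16] → X
    (9,4)@(19, 9): e=[54,2,12] → X
    (10,4)@(21, 9): e=[70,-10,8] → .
    (6,5)@(13, 11): e=[-14,70,12] → .
    (7,5)@(15, 11): e=[2,58,8] → X
    (9,5)@(19, 11): e=[34,34,0] → .  [on edge]
    (6,6)@(13, 13): e=[-34,102,0] → .  [on edge]
    (3,7)@(7, 15): e=[-102,170,0] → .  [on edge]
    (0,8)@(1, 17): e=[-170,238,0] → .  [on edge]
  covered (8 px):
    . . . . . . . . . . . .
    . . . . . . . . . . . .
    . . . . . . . . . . . .
    . . . . . X X . . . . .
    . . . . . . X X X X . .
    . . . . . . . X X . . .
    . . . . . . . . . . . .
    . . . . . . . . . . . .
    . . . . . . . . . . . .
    . . . . . . . . . . . .
    . . . . . . . . . . . .
    . . . . . . . . . . . .
T1:
  2·area = 48  (B↔C swapped to make it positive)
  edge (6, 4)→(8, 2): d=(2,-2) top-left  bias=+0
  edge (8, 2)→(16, 18): d=(8,16) right/bottom  bias=-1
  edge (16, 18)→(6, 4): d=(-10,-14) top-left  bias=+0
    (4,0)@(9, 1): e=[0,-24,72] → .  [on edge]
    (3,1)@(7, 3): e=[0,24,24] → X  [on edge]
    (4,1)@(9, 3): e=[4,-8,52] → .
    (2,2)@(5, 5): e=[0,72,-24] → .  [on edge]
    (3,2)@(7, 5): e=[4,40,4] → X
    (4,2)@(9, 5): e=[8,8,32] → X
    (5,2)@(11, 5): e=[12,-24,60] → .
    (1,3)@(3, 7): e=[0,120,-72] → .  [on edge]
    (3,3)@(7, 7): e=[8,56,-16] → .
    (4,3)@(9, 7): e=[12,24,12] → X
    (5,3)@(11, 7): e=[16,-8,40] → .
    (0,4)@(1, 9): e=[0,168,-120] → .  [on edge]
    (5,5)@(11, 11): e=[24,24,0] → X  [on edge]
  covered (7 px):
    . . . . . . . . . . . .
    . . . X . . . . . . . .
    . . . X X . . . . . . .
    . . . . X . . . . . . .
    . . . . . X . . . . . .
    . . . . . X . . . . . .
    . . . . . . X . . . . .
    . . . . . . . . . . . .
    . . . . . . . . . . . .
    . . . . . . . . . . . .
    . . . . . . . . . . . .
    . . . . . . . . . . . .
T2:
  2·area = 112
  edge (16, 13)→(0, 4): d=(-16,-9) top-left  bias=+0
  edge (0, 4)→(16, 6): d=(16,2) right/bottom  bias=-1
  edge (16, 6)→(16, 13): d=(0,7) right/bottom  bias=-1
    (1,2)@(3, 5): e=[11,10,91] → X
    (2,2)@(5, 5): e=[29,6,77] → X
    (3,2)@(7, 5): e=[47,2,63] → X
    (4,2)@(9, 5): e=[65,-2,49] → .
    (1,3)@(3, 7): e=[-21,42,91] → .
    (2,3)@(5, 7): e=[-3,38,77] → .
    (3,3)@(7, 7): e=[15,34,63] → X
    (4,3)@(9, 7): e=[33,30,49] → X
    (5,3)@(11, 7): e=[51,26,35] → X
    (6,3)@(13, 7): e=[69,22,21] → X
    (7,3)@(15, 7): e=[87,18,7] → X
    (8,3)@(17, 7): e=[105,14,-7] → .
  covered (14 px):
    . . . . . . . . . . . .
    . . . . . . . . . . . .
    . X X X . . . . . . . .
    . . . X X X X X . . . .
    . . . . X X X X . . . .
    . . . . . . X X . . . .
    . . . . . . . . . . . .
    . . . . . . . . . . . .
    . . . . . . . . . . . .
    . . . . . . . . . . . .
    . . . . . . . . . . . .
    . . . . . . . . . . . .

Answer: [58,35,19]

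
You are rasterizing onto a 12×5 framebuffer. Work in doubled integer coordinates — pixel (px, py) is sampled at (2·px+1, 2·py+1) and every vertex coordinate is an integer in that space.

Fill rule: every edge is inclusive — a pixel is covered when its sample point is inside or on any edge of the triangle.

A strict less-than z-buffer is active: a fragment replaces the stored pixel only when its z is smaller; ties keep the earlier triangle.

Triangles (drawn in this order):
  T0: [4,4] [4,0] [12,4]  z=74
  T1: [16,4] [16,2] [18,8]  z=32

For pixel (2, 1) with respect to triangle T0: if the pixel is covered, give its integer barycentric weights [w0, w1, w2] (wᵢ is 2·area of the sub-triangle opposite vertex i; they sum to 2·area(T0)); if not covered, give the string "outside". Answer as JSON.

T0:
  2·area = 32
  edge (4, 4)→(4, 0): d=(0,-4) inclusive
  edge (4, 0)→(12, 4): d=(8,4) inclusive
  edge (12, 4)→(4, 4): d=(-8,0) inclusive
    (2,0)@(5, 1): e=[4,4,24] → X
    (3,0)@(7, 1): e=[12,-4,24] → .
    (2,1)@(5, 3): e=[4,20,8] → X
    (3,1)@(7, 3): e=[12,12,8] → X
    (4,1)@(9, 3): e=[20,4,8] → X
    (5,1)@(11, 3): e=[28,-4,8] → .
    (2,2)@(5, 5): e=[4,36,-8] → .
    (3,2)@(7, 5): e=[12,28,-8] → .
    (4,2)@(9, 5): e=[20,20,-8] → .
  covered (4 px):
    . . X . . . . . . . . .
    . . X X X . . . . . . .
    . . . . . . . . . . . .
    . . . . . . . . . . . .
    . . . . . . . . . . . .
T1:
  2·area = 4
  edge (16, 4)→(16, 2): d=(0,-2) inclusive
  edge (16, 2)→(18, 8): d=(2,6) inclusive
  edge (18, 8)→(16, 4): d=(-2,-4) inclusive
    (8,2)@(17, 5): e=[2,0,2] → X  [on edge]
    (9,2)@(19, 5): e=[6,-12,10] → .
    (8,3)@(17, 7): e=[2,4,-2] → .
  covered (1 px):
    . . . . . . . . . . . .
    . . . . . . . . . . . .
    . . . . . . . . X . . .
    . . . . . . . . . . . .
    . . . . . . . . . . . .

Result: [20,8,4]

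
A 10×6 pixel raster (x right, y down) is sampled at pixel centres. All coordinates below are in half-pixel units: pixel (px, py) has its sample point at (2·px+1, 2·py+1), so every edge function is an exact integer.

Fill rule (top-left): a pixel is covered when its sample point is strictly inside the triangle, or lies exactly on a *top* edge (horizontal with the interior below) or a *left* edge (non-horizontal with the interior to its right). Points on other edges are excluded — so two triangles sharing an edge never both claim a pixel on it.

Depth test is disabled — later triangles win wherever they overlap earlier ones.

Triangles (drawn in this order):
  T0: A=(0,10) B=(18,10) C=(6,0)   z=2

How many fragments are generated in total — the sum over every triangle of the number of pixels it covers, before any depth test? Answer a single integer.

T0:
  2·area = 180  (B↔C swapped to make it positive)
  edge (0, 10)→(6, 0): d=(6,-10) top-left  bias=+0
  edge (6, 0)→(18, 10): d=(12,10) right/bottom  bias=-1
  edge (18, 10)→(0, 10): d=(-18,0) right/bottom  bias=-1
    (3,0)@(7, 1): e=[16,2,162] → X
    (4,0)@(9, 1): e=[36,-18,162] → .
    (2,1)@(5, 3): e=[8,46,126] → X
    (4,1)@(9, 3): e=[48,6,126] → X
    (5,1)@(11, 3): e=[68,-14,126] → .
    (1,2)@(3, 5): e=[0,90,90] → X  [on edge]
    (5,2)@(11, 5): e=[80,10,90] → X
    (6,2)@(13, 5): e=[100,-10,90] → .
    (1,3)@(3, 7): e=[12,114,54] → X
    (6,3)@(13, 7): e=[112,14,54] → X
    (7,3)@(15, 7): e=[132,-6,54] → .
    (0,4)@(1, 9): e=[4,158,18] → X
  covered (23 px):
    . . . X . . . . . .
    . . X X X . . . . .
    . X X X X X . . . .
    . X X X X X X . . .
    X X X X X X X X . .
    . . . . . . . . . .

Result: 23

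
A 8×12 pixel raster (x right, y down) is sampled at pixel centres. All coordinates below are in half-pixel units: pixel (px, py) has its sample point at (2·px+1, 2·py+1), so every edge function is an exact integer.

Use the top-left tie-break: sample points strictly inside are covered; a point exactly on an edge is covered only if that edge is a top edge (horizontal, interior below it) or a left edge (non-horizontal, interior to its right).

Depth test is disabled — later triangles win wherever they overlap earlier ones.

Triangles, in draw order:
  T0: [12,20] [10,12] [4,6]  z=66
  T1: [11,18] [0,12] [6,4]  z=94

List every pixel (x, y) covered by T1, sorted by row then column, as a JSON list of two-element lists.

T0:
  2·area = 36  (B↔C swapped to make it positive)
  edge (12, 20)→(4, 6): d=(-8,-14) top-left  bias=+0
  edge (4, 6)→(10, 12): d=(6,6) right/bottom  bias=-1
  edge (10, 12)→(12, 20): d=(2,8) right/bottom  bias=-1
    (0,1)@(1, 3): e=[-18,0,54] → .  [on edge]
    (1,2)@(3, 5): e=[-6,0,42] → .  [on edge]
    (2,3)@(5, 7): e=[6,0,30] → .  [on edge]
    (3,4)@(7, 9): e=[18,0,18] → .  [on edge]
    (3,5)@(7, 11): e=[2,12,22] → X
    (4,5)@(9, 11): e=[30,0,6] → .  [on edge]
    (3,6)@(7, 13): e=[-14,24,26] → .
    (4,6)@(9, 13): e=[14,12,10] → X
    (5,6)@(11, 13): e=[42,0,-6] → .  [on edge]
    (4,7)@(9, 15): e=[-2,24,14] → .
    (6,7)@(13, 15): e=[54,0,-18] → .  [on edge]
    (5,8)@(11, 17): e=[10,24,2] → X
    (7,8)@(15, 17): e=[66,0,-30] → .  [on edge]
  covered (3 px):
    . . . . . . . .
    . . . . . . . .
    . . . . . . . .
    . . . . . . . .
    . . . . . . . .
    . . . X . . . .
    . . . . X . . .
    . . . . . . . .
    . . . . . X . .
    . . . . . . . .
    . . . . . . . .
    . . . . . . . .
T1:
  2·area = 124
  edge (11, 18)→(0, 12): d=(-11,-6) top-left  bias=+0
  edge (0, 12)→(6, 4): d=(6,-8) top-left  bias=+0
  edge (6, 4)→(11, 18): d=(5,14) right/bottom  bias=-1
    (2,3)@(5, 7): e=[85,10,29] → X
    (3,3)@(7, 7): e=[97,26,1] → X
    (4,3)@(9, 7): e=[109,42,-27] → .
    (1,4)@(3, 9): e=[51,6,67] → X
    (4,4)@(9, 9): e=[87,54,-17] → .
    (0,5)@(1, 11): e=[17,2,105] → X
    (4,5)@(9, 11): e=[65,66,-7] → .
    (0,6)@(1, 13): e=[-5,14,115] → .
    (1,6)@(3, 13): e=[7,30,87] → X
    (4,6)@(9, 13): e=[43,78,3] → X
    (5,6)@(11, 13): e=[55,94,-25] → .
    (1,7)@(3, 15): e=[-15,42,97] → .
  covered (15 px):
    . . . . . . . .
    . . . . . . . .
    . . . . . . . .
    . . X X . . . .
    . X X X . . . .
    X X X X . . . .
    . X X X X . . .
    . . . X X . . .
    . . . . . . . .
    . . . . . . . .
    . . . . . . . .
    . . . . . . . .

Result: [[2,3],[3,3],[1,4],[2,4],[3,4],[0,5],[1,5],[2,5],[3,5],[1,6],[2,6],[3,6],[4,6],[3,7],[4,7]]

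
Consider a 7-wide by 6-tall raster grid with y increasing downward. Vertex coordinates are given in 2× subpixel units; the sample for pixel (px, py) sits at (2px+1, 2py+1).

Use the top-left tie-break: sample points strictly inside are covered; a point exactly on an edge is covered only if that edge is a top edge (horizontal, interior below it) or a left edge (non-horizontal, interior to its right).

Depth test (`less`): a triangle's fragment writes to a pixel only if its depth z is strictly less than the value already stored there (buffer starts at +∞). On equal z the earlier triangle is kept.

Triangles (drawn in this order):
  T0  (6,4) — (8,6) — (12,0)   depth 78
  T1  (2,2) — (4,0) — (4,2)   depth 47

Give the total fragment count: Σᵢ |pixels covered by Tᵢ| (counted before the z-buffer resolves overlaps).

T0:
  2·area = 20  (B↔C swapped to make it positive)
  edge (6, 4)→(12, 0): d=(6,-4) top-left  bias=+0
  edge (12, 0)→(8, 6): d=(-4,6) right/bottom  bias=-1
  edge (8, 6)→(6, 4): d=(-2,-2) top-left  bias=+0
    (1,0)@(3, 1): e=[-30,50,0] → ·  [on edge]
    (5,0)@(11, 1): e=[2,2,16] → #
    (6,0)@(13, 1): e=[10,-10,20] → ·
    (2,1)@(5, 3): e=[-10,30,0] → ·  [on edge]
    (4,1)@(9, 3): e=[6,6,8] → #
    (5,1)@(11, 3): e=[14,-6,12] → ·
    (3,2)@(7, 5): e=[10,10,0] → #  [on edge]
    (4,2)@(9, 5): e=[18,-2,4] → ·
    (3,3)@(7, 7): e=[22,2,-4] → ·
    (4,3)@(9, 7): e=[30,-10,0] → ·  [on edge]
    (5,4)@(11, 9): e=[50,-30,0] → ·  [on edge]
    (6,5)@(13, 11): e=[70,-50,0] → ·  [on edge]
  covered (3 px):
    · · · · · # ·
    · · · · # · ·
    · · · # · · ·
    · · · · · · ·
    · · · · · · ·
    · · · · · · ·
T1:
  2·area = 4
  edge (2, 2)→(4, 0): d=(2,-2) top-left  bias=+0
  edge (4, 0)→(4, 2): d=(0,2) right/bottom  bias=-1
  edge (4, 2)→(2, 2): d=(-2,0) right/bottom  bias=-1
    (1,0)@(3, 1): e=[0,2,2] → #  [on edge]
    (2,0)@(5, 1): e=[4,-2,2] → ·
    (0,1)@(1, 3): e=[0,6,-2] → ·  [on edge]
    (1,1)@(3, 3): e=[4,2,-2] → ·
  covered (1 px):
    · # · · · · ·
    · · · · · · ·
    · · · · · · ·
    · · · · · · ·
    · · · · · · ·
    · · · · · · ·

Answer: 4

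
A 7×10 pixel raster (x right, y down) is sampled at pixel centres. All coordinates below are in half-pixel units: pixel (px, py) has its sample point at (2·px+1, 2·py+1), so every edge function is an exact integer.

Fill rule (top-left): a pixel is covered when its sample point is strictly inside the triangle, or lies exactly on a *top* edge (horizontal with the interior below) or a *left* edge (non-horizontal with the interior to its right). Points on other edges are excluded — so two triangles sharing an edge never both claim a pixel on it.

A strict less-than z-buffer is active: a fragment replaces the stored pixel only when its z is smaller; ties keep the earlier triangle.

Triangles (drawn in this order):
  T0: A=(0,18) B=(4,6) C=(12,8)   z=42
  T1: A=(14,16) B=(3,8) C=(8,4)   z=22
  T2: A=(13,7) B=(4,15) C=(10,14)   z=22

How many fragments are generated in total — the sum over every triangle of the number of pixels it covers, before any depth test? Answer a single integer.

T0:
  2·area = 104
  edge (0, 18)→(4, 6): d=(4,-12) top-left  bias=+0
  edge (4, 6)→(12, 8): d=(8,2) right/bottom  bias=-1
  edge (12, 8)→(0, 18): d=(-12,10) right/bottom  bias=-1
    (2,1)@(5, 3): e=[0,-26,130] → .  [on edge]
    (2,3)@(5, 7): e=[16,6,82] → X
    (3,3)@(7, 7): e=[40,2,62] → X
    (4,3)@(9, 7): e=[64,-2,42] → .
    (1,4)@(3, 9): e=[0,26,78] → X  [on edge]
    (4,4)@(9, 9): e=[72,14,18] → X
    (5,4)@(11, 9): e=[96,10,-2] → .
    (1,5)@(3, 11): e=[8,42,54] → X
    (4,5)@(9, 11): e=[80,30,-6] → .
    (1,6)@(3, 13): e=[16,58,30] → X
    (3,6)@(7, 13): e=[64,50,-10] → .
    (0,7)@(1, 15): e=[0,78,26] → X  [on edge]
  covered (14 px):
    . . . . . . .
    . . . . . . .
    . . . . . . .
    . . X X . . .
    . X X X X . .
    . X X X . . .
    . X X . . . .
    X X . . . . .
    X . . . . . .
    . . . . . . .
T1:
  2·area = 84
  edge (14, 16)→(3, 8): d=(-11,-8) top-left  bias=+0
  edge (3, 8)→(8, 4): d=(5,-4) top-left  bias=+0
  edge (8, 4)→(14, 16): d=(6,12) right/bottom  bias=-1
    (3,2)@(7, 5): e=[65,1,18] → X
    (4,2)@(9, 5): e=[81,9,-6] → .
    (2,3)@(5, 7): e=[27,3,54] → X
    (4,3)@(9, 7): e=[59,19,6] → X
    (5,3)@(11, 7): e=[75,27,-18] → .
    (2,4)@(5, 9): e=[5,13,66] → X
    (5,4)@(11, 9): e=[53,37,-6] → .
    (2,5)@(5, 11): e=[-17,23,78] → .
    (3,5)@(7, 11): e=[-1,31,54] → .
    (4,5)@(9, 11): e=[15,39,30] → X
    (5,5)@(11, 11): e=[31,47,6] → X
    (6,5)@(13, 11): e=[47,55,-18] → .
  covered (11 px):
    . . . . . . .
    . . . . . . .
    . . . X . . .
    . . X X X . .
    . . X X X . .
    . . . . X X .
    . . . . . X .
    . . . . . . X
    . . . . . . .
    . . . . . . .
T2:
  2·area = 39  (B↔C swapped to make it positive)
  edge (13, 7)→(10, 14): d=(-3,7) right/bottom  bias=-1
  edge (10, 14)→(4, 15): d=(-6,1) right/bottom  bias=-1
  edge (4, 15)→(13, 7): d=(9,-8) top-left  bias=+0
    (6,3)@(13, 7): e=[0,39,0] → .  [on edge]
    (5,4)@(11, 9): e=[8,29,2] → X
    (6,4)@(13, 9): e=[-6,27,18] → .
    (4,5)@(9, 11): e=[16,19,4] → X
    (6,5)@(13, 11): e=[-12,15,36] → .
    (3,6)@(7, 13): e=[24,9,6] → X
    (5,6)@(11, 13): e=[-4,5,38] → .
    (3,7)@(7, 15): e=[18,-3,24] → .
    (4,7)@(9, 15): e=[4,-5,40] → .
  covered (5 px):
    . . . . . . .
    . . . . . . .
    . . . . . . .
    . . . . . . .
    . . . . . X .
    . . . . X X .
    . . . X X . .
    . . . . . . .
    . . . . . . .
    . . . . . . .

Final: 30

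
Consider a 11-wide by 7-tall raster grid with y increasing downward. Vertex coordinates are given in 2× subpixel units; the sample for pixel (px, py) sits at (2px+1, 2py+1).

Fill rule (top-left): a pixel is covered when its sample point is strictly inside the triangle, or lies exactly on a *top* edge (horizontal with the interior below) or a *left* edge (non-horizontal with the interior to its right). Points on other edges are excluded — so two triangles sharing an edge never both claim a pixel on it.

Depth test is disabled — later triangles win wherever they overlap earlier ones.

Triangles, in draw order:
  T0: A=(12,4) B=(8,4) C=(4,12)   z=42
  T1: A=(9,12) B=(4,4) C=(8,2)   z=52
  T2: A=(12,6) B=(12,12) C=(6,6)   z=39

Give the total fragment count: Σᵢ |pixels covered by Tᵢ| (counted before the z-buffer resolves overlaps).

T0:
  2·area = 32  (B↔C swapped to make it positive)
  edge (12, 4)→(4, 12): d=(-8,8) right/bottom  bias=-1
  edge (4, 12)→(8, 4): d=(4,-8) top-left  bias=+0
  edge (8, 4)→(12, 4): d=(4,0) top-left  bias=+0
    (7,0)@(15, 1): e=[0,44,-12] → ·  [on edge]
    (6,1)@(13, 3): e=[0,36,-4] → ·  [on edge]
    (4,2)@(9, 5): e=[16,12,4] → █
    (5,2)@(11, 5): e=[0,28,4] → ·  [on edge]
    (3,3)@(7, 7): e=[16,4,12] → █
    (4,3)@(9, 7): e=[0,20,12] → ·  [on edge]
    (3,4)@(7, 9): e=[0,12,20] → ·  [on edge]
    (2,5)@(5, 11): e=[0,4,28] → ·  [on edge]
    (1,6)@(3, 13): e=[0,-4,36] → ·  [on edge]
  covered (2 px):
    · · · · · · · · · · ·
    · · · · · · · · · · ·
    · · · · █ · · · · · ·
    · · · █ · · · · · · ·
    · · · · · · · · · · ·
    · · · · · · · · · · ·
    · · · · · · · · · · ·
T1:
  2·area = 42
  edge (9, 12)→(4, 4): d=(-5,-8) top-left  bias=+0
  edge (4, 4)→(8, 2): d=(4,-2) top-left  bias=+0
  edge (8, 2)→(9, 12): d=(1,10) right/bottom  bias=-1
    (3,1)@(7, 3): e=[29,2,11] → █
    (4,1)@(9, 3): e=[45,6,-9] → ·
    (2,2)@(5, 5): e=[3,6,33] → █
    (4,2)@(9, 5): e=[35,14,-7] → ·
    (2,3)@(5, 7): e=[-7,14,35] → ·
    (3,3)@(7, 7): e=[9,18,15] → █
    (4,3)@(9, 7): e=[25,22,-5] → ·
    (3,4)@(7, 9): e=[-1,26,17] → ·
  covered (4 px):
    · · · · · · · · · · ·
    · · · █ · · · · · · ·
    · · █ █ · · · · · · ·
    · · · █ · · · · · · ·
    · · · · · · · · · · ·
    · · · · · · · · · · ·
    · · · · · · · · · · ·
T2:
  2·area = 36
  edge (12, 6)→(12, 12): d=(0,6) right/bottom  bias=-1
  edge (12, 12)→(6, 6): d=(-6,-6) top-left  bias=+0
  edge (6, 6)→(12, 6): d=(6,0) top-left  bias=+0
    (0,0)@(1, 1): e=[66,0,-30] → ·  [on edge]
    (1,1)@(3, 3): e=[54,0,-18] → ·  [on edge]
    (2,2)@(5, 5): e=[42,0,-6] → ·  [on edge]
    (3,3)@(7, 7): e=[30,0,6] → █  [on edge]
    (4,3)@(9, 7): e=[18,12,6] → █
    (5,3)@(11, 7): e=[6,24,6] → █
    (6,3)@(13, 7): e=[-6,36,6] → ·
    (3,4)@(7, 9): e=[30,-12,18] → ·
    (4,4)@(9, 9): e=[18,0,18] → █  [on edge]
    (6,4)@(13, 9): e=[-6,24,18] → ·
    (4,5)@(9, 11): e=[18,-12,30] → ·
    (5,5)@(11, 11): e=[6,0,30] → █  [on edge]
    (6,6)@(13, 13): e=[-6,0,42] → ·  [on edge]
  covered (6 px):
    · · · · · · · · · · ·
    · · · · · · · · · · ·
    · · · · · · · · · · ·
    · · · █ █ █ · · · · ·
    · · · · █ █ · · · · ·
    · · · · · █ · · · · ·
    · · · · · · · · · · ·

Final: 12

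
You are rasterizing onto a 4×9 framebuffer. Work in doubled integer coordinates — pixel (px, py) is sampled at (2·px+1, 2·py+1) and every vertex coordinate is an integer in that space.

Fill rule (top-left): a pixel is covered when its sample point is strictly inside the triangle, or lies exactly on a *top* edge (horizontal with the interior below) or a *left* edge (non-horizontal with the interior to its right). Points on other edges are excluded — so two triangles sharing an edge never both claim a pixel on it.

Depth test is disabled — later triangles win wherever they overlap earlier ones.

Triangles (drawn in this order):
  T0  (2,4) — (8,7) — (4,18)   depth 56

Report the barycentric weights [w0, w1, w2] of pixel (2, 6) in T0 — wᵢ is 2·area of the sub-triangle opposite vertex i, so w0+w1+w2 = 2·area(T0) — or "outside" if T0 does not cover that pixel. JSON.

T0:
  2·area = 78
  edge (2, 4)→(8, 7): d=(6,3) right/bottom  bias=-1
  edge (8, 7)→(4, 18): d=(-4,11) right/bottom  bias=-1
  edge (4, 18)→(2, 4): d=(-2,-14) top-left  bias=+0
    (1,2)@(3, 5): e=[3,63,12] → █
    (2,2)@(5, 5): e=[-3,41,40] → ·
    (1,3)@(3, 7): e=[15,55,8] → █
    (2,3)@(5, 7): e=[9,33,36] → █
    (3,3)@(7, 7): e=[3,11,64] → █
    (1,4)@(3, 9): e=[27,47,4] → █
    (1,5)@(3, 11): e=[39,39,0] → █  [on edge]
    (3,5)@(7, 11): e=[27,-5,56] → ·
    (1,6)@(3, 13): e=[51,31,-4] → ·
    (2,6)@(5, 13): e=[45,9,24] → █
    (3,6)@(7, 13): e=[39,-13,52] → ·
    (2,7)@(5, 15): e=[57,1,20] → █
  covered (11 px):
    · · · ·
    · · · ·
    · █ · ·
    · █ █ █
    · █ █ █
    · █ █ ·
    · · █ ·
    · · █ ·
    · · · ·

Final: [9,24,45]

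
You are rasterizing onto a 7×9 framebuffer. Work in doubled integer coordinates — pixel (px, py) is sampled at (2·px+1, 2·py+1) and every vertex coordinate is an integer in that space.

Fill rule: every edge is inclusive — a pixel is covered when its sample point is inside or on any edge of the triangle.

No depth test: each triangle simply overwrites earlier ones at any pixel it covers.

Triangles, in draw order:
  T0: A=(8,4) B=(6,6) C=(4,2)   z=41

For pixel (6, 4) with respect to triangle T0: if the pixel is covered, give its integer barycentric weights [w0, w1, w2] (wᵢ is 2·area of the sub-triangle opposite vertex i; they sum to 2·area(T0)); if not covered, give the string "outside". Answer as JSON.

T0:
  2·area = 12
  edge (8, 4)→(6, 6): d=(-2,2) inclusive
  edge (6, 6)→(4, 2): d=(-2,-4) inclusive
  edge (4, 2)→(8, 4): d=(4,2) inclusive
    (5,0)@(11, 1): e=[0,30,-18] → .  [on edge]
    (2,1)@(5, 3): e=[8,2,2] → X
    (3,1)@(7, 3): e=[4,10,-2] → .
    (4,1)@(9, 3): e=[0,18,-6] → .  [on edge]
    (2,2)@(5, 5): e=[4,-2,10] → .
    (3,2)@(7, 5): e=[0,6,6] → X  [on edge]
    (4,2)@(9, 5): e=[-4,14,2] → .
    (2,3)@(5, 7): e=[0,-6,18] → .  [on edge]
    (3,3)@(7, 7): e=[-4,2,14] → .
    (1,4)@(3, 9): e=[0,-18,30] → .  [on edge]
    (0,5)@(1, 11): e=[0,-30,42] → .  [on edge]
  covered (2 px):
    . . . . . . .
    . . X . . . .
    . . . X . . .
    . . . . . . .
    . . . . . . .
    . . . . . . .
    . . . . . . .
    . . . . . . .
    . . . . . . .

Answer: "outside"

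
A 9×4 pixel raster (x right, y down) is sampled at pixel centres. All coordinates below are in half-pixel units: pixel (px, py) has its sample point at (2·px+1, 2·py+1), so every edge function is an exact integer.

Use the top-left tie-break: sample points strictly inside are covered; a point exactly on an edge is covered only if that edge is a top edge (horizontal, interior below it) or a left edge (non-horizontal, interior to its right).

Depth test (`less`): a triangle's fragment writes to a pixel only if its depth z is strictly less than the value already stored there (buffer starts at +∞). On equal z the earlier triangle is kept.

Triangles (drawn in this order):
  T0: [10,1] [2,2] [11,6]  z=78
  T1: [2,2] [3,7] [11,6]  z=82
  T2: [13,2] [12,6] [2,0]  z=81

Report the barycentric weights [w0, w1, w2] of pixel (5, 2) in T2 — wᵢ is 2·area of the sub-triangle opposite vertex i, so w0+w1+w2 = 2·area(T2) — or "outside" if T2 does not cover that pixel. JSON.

T0:
  2·area = 41  (B↔C swapped to make it positive)
  edge (10, 1)→(11, 6): d=(1,5) right/bottom  bias=-1
  edge (11, 6)→(2, 2): d=(-9,-4) top-left  bias=+0
  edge (2, 2)→(10, 1): d=(8,-1) top-left  bias=+0
    (2,1)@(5, 3): e=[27,3,11] → X
    (3,1)@(7, 3): e=[17,11,13] → X
    (4,1)@(9, 3): e=[7,19,15] → X
    (5,1)@(11, 3): e=[-3,27,17] → .
    (2,2)@(5, 5): e=[29,-15,27] → .
    (3,2)@(7, 5): e=[19,-7,29] → .
    (4,2)@(9, 5): e=[9,1,31] → X
    (5,2)@(11, 5): e=[-1,9,33] → .
    (4,3)@(9, 7): e=[11,-17,47] → .
  covered (4 px):
    . . . . . . . . .
    . . X X X . . . .
    . . . . X . . . .
    . . . . . . . . .
T1:
  2·area = 41  (B↔C swapped to make it positive)
  edge (2, 2)→(11, 6): d=(9,4) right/bottom  bias=-1
  edge (11, 6)→(3, 7): d=(-8,1) right/bottom  bias=-1
  edge (3, 7)→(2, 2): d=(-1,-5) top-left  bias=+0
    (1,1)@(3, 3): e=[5,32,4] → X
    (2,1)@(5, 3): e=[-3,30,14] → .
    (1,2)@(3, 5): e=[23,16,2] → X
    (2,2)@(5, 5): e=[15,14,12] → X
    (3,2)@(7, 5): e=[7,12,22] → X
    (4,2)@(9, 5): e=[-1,10,32] → .
    (1,3)@(3, 7): e=[41,0,0] → .  [on edge]
    (2,3)@(5, 7): e=[33,-2,10] → .
    (3,3)@(7, 7): e=[25,-4,20] → .
  covered (4 px):
    . . . . . . . . .
    . X . . . . . . .
    . X X X . . . . .
    . . . . . . . . .
T2:
  2·area = 46
  edge (13, 2)→(12, 6): d=(-1,4) right/bottom  bias=-1
  edge (12, 6)→(2, 0): d=(-10,-6) top-left  bias=+0
  edge (2, 0)→(13, 2): d=(11,2) right/bottom  bias=-1
    (2,0)@(5, 1): e=[33,8,5] → X
    (3,0)@(7, 1): e=[25,20,1] → X
    (4,0)@(9, 1): e=[17,32,-3] → .
    (2,1)@(5, 3): e=[31,-12,27] → .
    (3,1)@(7, 3): e=[23,0,23] → X  [on edge]
    (4,1)@(9, 3): e=[15,12,19] → X
    (5,1)@(11, 3): e=[7,24,15] → X
    (6,1)@(13, 3): e=[-1,36,11] → .
    (3,2)@(7, 5): e=[21,-20,45] → .
    (4,2)@(9, 5): e=[13,-8,41] → .
    (5,2)@(11, 5): e=[5,4,37] → X
    (6,2)@(13, 5): e=[-3,16,33] → .
  covered (6 px):
    . . X X . . . . .
    . . . X X X . . .
    . . . . . X . . .
    . . . . . . . . .

Answer: [4,37,5]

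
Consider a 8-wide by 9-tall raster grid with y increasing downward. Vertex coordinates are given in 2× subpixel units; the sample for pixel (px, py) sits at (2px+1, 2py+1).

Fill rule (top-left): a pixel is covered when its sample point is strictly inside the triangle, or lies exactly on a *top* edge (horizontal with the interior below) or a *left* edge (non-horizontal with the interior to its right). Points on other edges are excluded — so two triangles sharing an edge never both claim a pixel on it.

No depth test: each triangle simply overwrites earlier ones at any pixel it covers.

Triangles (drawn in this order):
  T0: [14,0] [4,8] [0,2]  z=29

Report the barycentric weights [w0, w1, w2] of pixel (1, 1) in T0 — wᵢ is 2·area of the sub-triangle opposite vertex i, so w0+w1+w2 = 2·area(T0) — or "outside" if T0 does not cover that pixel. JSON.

T0:
  2·area = 92
  edge (14, 0)→(4, 8): d=(-10,8) right/bottom  bias=-1
  edge (4, 8)→(0, 2): d=(-4,-6) top-left  bias=+0
  edge (0, 2)→(14, 0): d=(14,-2) top-left  bias=+0
    (3,0)@(7, 1): e=[46,46,0] → #  [on edge]
    (4,0)@(9, 1): e=[30,58,4] → #
    (5,0)@(11, 1): e=[14,70,8] → #
    (6,0)@(13, 1): e=[-2,82,12] → ·
    (0,1)@(1, 3): e=[74,2,16] → #
    (1,1)@(3, 3): e=[58,14,20] → #
    (2,1)@(5, 3): e=[42,26,24] → #
    (5,1)@(11, 3): e=[-6,62,36] → ·
    (0,2)@(1, 5): e=[54,-6,44] → ·
    (1,2)@(3, 5): e=[38,6,48] → #
    (4,2)@(9, 5): e=[-10,42,60] → ·
    (1,3)@(3, 7): e=[18,-2,76] → ·
  covered (12 px):
    · · · # # # · ·
    # # # # # · · ·
    · # # # · · · ·
    · · # · · · · ·
    · · · · · · · ·
    · · · · · · · ·
    · · · · · · · ·
    · · · · · · · ·
    · · · · · · · ·

Answer: [14,20,58]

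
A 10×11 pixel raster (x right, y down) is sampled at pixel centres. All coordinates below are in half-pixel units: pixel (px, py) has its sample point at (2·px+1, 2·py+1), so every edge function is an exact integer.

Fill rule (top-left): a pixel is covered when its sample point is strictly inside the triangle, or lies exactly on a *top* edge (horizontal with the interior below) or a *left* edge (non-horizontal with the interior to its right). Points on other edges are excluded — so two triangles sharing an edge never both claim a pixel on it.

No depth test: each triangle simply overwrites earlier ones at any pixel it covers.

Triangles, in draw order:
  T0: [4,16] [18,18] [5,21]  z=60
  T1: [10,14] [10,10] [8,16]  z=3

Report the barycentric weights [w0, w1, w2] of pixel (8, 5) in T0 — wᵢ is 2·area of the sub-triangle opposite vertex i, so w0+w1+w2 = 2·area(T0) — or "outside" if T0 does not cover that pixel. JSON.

T0:
  2·area = 68
  edge (4, 16)→(18, 18): d=(14,2) right/bottom  bias=-1
  edge (18, 18)→(5, 21): d=(-13,3) right/bottom  bias=-1
  edge (5, 21)→(4, 16): d=(-1,-5) top-left  bias=+0
    (0,0)@(1, 1): e=[-204,272,0] → ·  [on edge]
    (1,5)@(3, 11): e=[-68,136,0] → ·  [on edge]
    (2,8)@(5, 17): e=[12,52,4] → #
    (3,8)@(7, 17): e=[8,46,14] → #
    (4,8)@(9, 17): e=[4,40,24] → #
    (5,8)@(11, 17): e=[0,34,34] → ·  [on edge]
    (2,9)@(5, 19): e=[40,26,2] → #
    (5,9)@(11, 19): e=[28,8,32] → #
    (6,9)@(13, 19): e=[24,2,42] → #
    (7,9)@(15, 19): e=[20,-4,52] → ·
    (2,10)@(5, 21): e=[68,0,0] → ·  [on edge]
    (3,10)@(7, 21): e=[64,-6,10] → ·
  covered (8 px):
    · · · · · · · · · ·
    · · · · · · · · · ·
    · · · · · · · · · ·
    · · · · · · · · · ·
    · · · · · · · · · ·
    · · · · · · · · · ·
    · · · · · · · · · ·
    · · · · · · · · · ·
    · · # # # · · · · ·
    · · # # # # # · · ·
    · · · · · · · · · ·
T1:
  2·area = 8  (B↔C swapped to make it positive)
  edge (10, 14)→(8, 16): d=(-2,2) right/bottom  bias=-1
  edge (8, 16)→(10, 10): d=(2,-6) top-left  bias=+0
  edge (10, 10)→(10, 14): d=(0,4) right/bottom  bias=-1
    (6,0)@(13, 1): e=[20,0,-12] → ·  [on edge]
    (9,2)@(19, 5): e=[0,44,-36] → ·  [on edge]
    (5,3)@(11, 7): e=[12,0,-4] → ·  [on edge]
    (8,3)@(17, 7): e=[0,36,-28] → ·  [on edge]
    (7,4)@(15, 9): e=[0,28,-20] → ·  [on edge]
    (6,5)@(13, 11): e=[0,20,-12] → ·  [on edge]
    (4,6)@(9, 13): e=[4,0,4] → #  [on edge]
    (5,6)@(11, 13): e=[0,12,-4] → ·  [on edge]
    (4,7)@(9, 15): e=[0,4,4] → ·  [on edge]
    (3,8)@(7, 17): e=[0,-4,12] → ·  [on edge]
    (2,9)@(5, 19): e=[0,-12,20] → ·  [on edge]
    (3,9)@(7, 19): e=[-4,0,12] → ·  [on edge]
    (1,10)@(3, 21): e=[0,-20,28] → ·  [on edge]
  covered (1 px):
    · · · · · · · · · ·
    · · · · · · · · · ·
    · · · · · · · · · ·
    · · · · · · · · · ·
    · · · · · · · · · ·
    · · · · · · · · · ·
    · · · · # · · · · ·
    · · · · · · · · · ·
    · · · · · · · · · ·
    · · · · · · · · · ·
    · · · · · · · · · ·

Answer: "outside"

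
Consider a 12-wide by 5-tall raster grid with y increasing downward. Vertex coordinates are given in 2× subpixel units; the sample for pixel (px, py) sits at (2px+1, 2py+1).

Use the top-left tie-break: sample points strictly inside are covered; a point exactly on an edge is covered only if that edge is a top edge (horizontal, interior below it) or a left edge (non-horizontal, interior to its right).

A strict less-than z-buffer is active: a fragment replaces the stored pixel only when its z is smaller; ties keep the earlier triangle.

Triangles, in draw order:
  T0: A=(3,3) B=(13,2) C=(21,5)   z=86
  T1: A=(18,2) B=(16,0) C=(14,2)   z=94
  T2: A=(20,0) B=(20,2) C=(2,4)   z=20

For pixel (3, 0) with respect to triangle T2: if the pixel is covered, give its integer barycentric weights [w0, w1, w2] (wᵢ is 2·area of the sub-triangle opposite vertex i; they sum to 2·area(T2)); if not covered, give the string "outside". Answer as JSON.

T0:
  2·area = 38
  edge (3, 3)→(13, 2): d=(10,-1) top-left  bias=+0
  edge (13, 2)→(21, 5): d=(8,3) right/bottom  bias=-1
  edge (21, 5)→(3, 3): d=(-18,-2) top-left  bias=+0
    (11,0)@(23, 1): e=[0,-38,76] → ·  [on edge]
    (1,1)@(3, 3): e=[0,38,0] → █  [on edge]
    (2,1)@(5, 3): e=[2,32,4] → █
    (3,1)@(7, 3): e=[4,26,8] → █
    (4,1)@(9, 3): e=[6,20,12] → █
    (5,1)@(11, 3): e=[8,14,16] → █
    (6,1)@(13, 3): e=[10,8,20] → █
    (7,1)@(15, 3): e=[12,2,24] → █
    (8,1)@(17, 3): e=[14,-4,28] → ·
    (1,2)@(3, 5): e=[20,54,-36] → ·
    (2,2)@(5, 5): e=[22,48,-32] → ·
    (3,2)@(7, 5): e=[24,42,-28] → ·
    (10,2)@(21, 5): e=[38,0,0] → ·  [on edge]
  covered (7 px):
    · · · · · · · · · · · ·
    · █ █ █ █ █ █ █ · · · ·
    · · · · · · · · · · · ·
    · · · · · · · · · · · ·
    · · · · · · · · · · · ·
T1:
  2·area = 8  (B↔C swapped to make it positive)
  edge (18, 2)→(14, 2): d=(-4,0) right/bottom  bias=-1
  edge (14, 2)→(16, 0): d=(2,-2) top-left  bias=+0
  edge (16, 0)→(18, 2): d=(2,2) right/bottom  bias=-1
    (7,0)@(15, 1): e=[4,0,4] → █  [on edge]
    (8,0)@(17, 1): e=[4,4,0] → ·  [on edge]
    (6,1)@(13, 3): e=[-4,0,12] → ·  [on edge]
    (7,1)@(15, 3): e=[-4,4,8] → ·
    (9,1)@(19, 3): e=[-4,12,0] → ·  [on edge]
    (5,2)@(11, 5): e=[-12,0,20] → ·  [on edge]
    (10,2)@(21, 5): e=[-12,20,0] → ·  [on edge]
    (4,3)@(9, 7): e=[-20,0,28] → ·  [on edge]
    (11,3)@(23, 7): e=[-20,28,0] → ·  [on edge]
    (3,4)@(7, 9): e=[-28,0,36] → ·  [on edge]
  covered (1 px):
    · · · · · · · █ · · · ·
    · · · · · · · · · · · ·
    · · · · · · · · · · · ·
    · · · · · · · · · · · ·
    · · · · · · · · · · · ·
T2:
  2·area = 36
  edge (20, 0)→(20, 2): d=(0,2) right/bottom  bias=-1
  edge (20, 2)→(2, 4): d=(-18,2) right/bottom  bias=-1
  edge (2, 4)→(20, 0): d=(18,-4) top-left  bias=+0
    (8,0)@(17, 1): e=[6,24,6] → █
    (9,0)@(19, 1): e=[2,20,14] → █
    (10,0)@(21, 1): e=[-2,16,22] → ·
    (3,1)@(7, 3): e=[26,8,2] → █
    (4,1)@(9, 3): e=[22,4,10] → █
    (5,1)@(11, 3): e=[18,0,18] → ·  [on edge]
    (8,1)@(17, 3): e=[6,-12,42] → ·
    (9,1)@(19, 3): e=[2,-16,50] → ·
    (3,2)@(7, 5): e=[26,-28,38] → ·
    (4,2)@(9, 5): e=[22,-32,46] → ·
  covered (4 px):
    · · · · · · · · █ █ · ·
    · · · █ █ · · · · · · ·
    · · · · · · · · · · · ·
    · · · · · · · · · · · ·
    · · · · · · · · · · · ·

Final: "outside"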